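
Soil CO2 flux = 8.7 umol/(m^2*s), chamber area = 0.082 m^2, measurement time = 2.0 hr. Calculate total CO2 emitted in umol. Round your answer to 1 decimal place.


Step 1: Convert time to seconds: 2.0 hr * 3600 = 7200.0 s
Step 2: Total = flux * area * time_s
Step 3: Total = 8.7 * 0.082 * 7200.0
Step 4: Total = 5136.5 umol

5136.5


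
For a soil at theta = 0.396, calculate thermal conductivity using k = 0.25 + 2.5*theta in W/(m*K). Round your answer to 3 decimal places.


Step 1: k = 0.25 + 2.5 * theta
Step 2: k = 0.25 + 2.5 * 0.396
Step 3: k = 0.25 + 0.99
Step 4: k = 1.24 W/(m*K)

1.24


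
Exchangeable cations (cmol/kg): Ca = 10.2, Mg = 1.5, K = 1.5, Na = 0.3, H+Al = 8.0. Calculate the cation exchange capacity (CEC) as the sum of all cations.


Step 1: CEC = Ca + Mg + K + Na + (H+Al)
Step 2: CEC = 10.2 + 1.5 + 1.5 + 0.3 + 8.0
Step 3: CEC = 21.5 cmol/kg

21.5


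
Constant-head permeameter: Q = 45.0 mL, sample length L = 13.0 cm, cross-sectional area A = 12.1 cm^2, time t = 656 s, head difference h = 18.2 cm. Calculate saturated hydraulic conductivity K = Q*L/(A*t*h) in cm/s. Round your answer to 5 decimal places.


Step 1: K = Q * L / (A * t * h)
Step 2: Numerator = 45.0 * 13.0 = 585.0
Step 3: Denominator = 12.1 * 656 * 18.2 = 144464.32
Step 4: K = 585.0 / 144464.32 = 0.00405 cm/s

0.00405


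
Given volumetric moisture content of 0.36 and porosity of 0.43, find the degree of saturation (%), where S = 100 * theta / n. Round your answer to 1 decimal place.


Step 1: S = 100 * theta_v / n
Step 2: S = 100 * 0.36 / 0.43
Step 3: S = 83.7%

83.7


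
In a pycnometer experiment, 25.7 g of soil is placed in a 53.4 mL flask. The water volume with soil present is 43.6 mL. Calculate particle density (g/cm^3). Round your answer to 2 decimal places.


Step 1: Volume of solids = flask volume - water volume with soil
Step 2: V_solids = 53.4 - 43.6 = 9.8 mL
Step 3: Particle density = mass / V_solids = 25.7 / 9.8 = 2.62 g/cm^3

2.62


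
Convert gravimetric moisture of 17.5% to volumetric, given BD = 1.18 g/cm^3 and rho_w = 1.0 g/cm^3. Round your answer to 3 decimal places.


Step 1: theta = (w / 100) * BD / rho_w
Step 2: theta = (17.5 / 100) * 1.18 / 1.0
Step 3: theta = 0.175 * 1.18
Step 4: theta = 0.207

0.207


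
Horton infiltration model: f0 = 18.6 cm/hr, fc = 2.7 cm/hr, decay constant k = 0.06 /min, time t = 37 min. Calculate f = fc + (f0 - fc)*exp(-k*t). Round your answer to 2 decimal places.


Step 1: f = fc + (f0 - fc) * exp(-k * t)
Step 2: exp(-0.06 * 37) = 0.108609
Step 3: f = 2.7 + (18.6 - 2.7) * 0.108609
Step 4: f = 2.7 + 15.9 * 0.108609
Step 5: f = 4.43 cm/hr

4.43


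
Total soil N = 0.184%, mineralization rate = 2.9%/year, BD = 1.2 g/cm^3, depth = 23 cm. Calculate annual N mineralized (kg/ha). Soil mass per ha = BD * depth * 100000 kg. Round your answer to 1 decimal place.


Step 1: Soil mass per ha = BD * depth * 100000 = 1.2 * 23 * 100000 = 2760000 kg
Step 2: Total N pool = soil mass * N%/100 = 2760000 * 0.184/100 = 5078.4 kg/ha
Step 3: N mineralized = N pool * rate%/100 = 5078.4 * 2.9/100 = 147.3 kg/ha/yr

147.3


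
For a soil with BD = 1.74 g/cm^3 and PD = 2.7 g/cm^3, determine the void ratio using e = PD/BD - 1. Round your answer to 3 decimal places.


Step 1: e = PD / BD - 1
Step 2: e = 2.7 / 1.74 - 1
Step 3: e = 1.55172 - 1
Step 4: e = 0.552

0.552


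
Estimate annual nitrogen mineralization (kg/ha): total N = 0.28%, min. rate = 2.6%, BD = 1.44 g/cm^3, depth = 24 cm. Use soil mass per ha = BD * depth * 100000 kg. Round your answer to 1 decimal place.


Step 1: Soil mass per ha = BD * depth * 100000 = 1.44 * 24 * 100000 = 3456000 kg
Step 2: Total N pool = soil mass * N%/100 = 3456000 * 0.28/100 = 9676.8 kg/ha
Step 3: N mineralized = N pool * rate%/100 = 9676.8 * 2.6/100 = 251.6 kg/ha/yr

251.6


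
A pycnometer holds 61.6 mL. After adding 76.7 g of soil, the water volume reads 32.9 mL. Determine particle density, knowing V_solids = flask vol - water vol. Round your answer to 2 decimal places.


Step 1: Volume of solids = flask volume - water volume with soil
Step 2: V_solids = 61.6 - 32.9 = 28.7 mL
Step 3: Particle density = mass / V_solids = 76.7 / 28.7 = 2.67 g/cm^3

2.67


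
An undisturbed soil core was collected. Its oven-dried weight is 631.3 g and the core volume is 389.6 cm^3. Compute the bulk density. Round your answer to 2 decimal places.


Step 1: Identify the formula: BD = dry mass / volume
Step 2: Substitute values: BD = 631.3 / 389.6
Step 3: BD = 1.62 g/cm^3

1.62


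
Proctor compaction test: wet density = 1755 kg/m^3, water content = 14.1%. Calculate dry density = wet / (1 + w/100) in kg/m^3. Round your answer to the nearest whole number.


Step 1: Dry density = wet density / (1 + w/100)
Step 2: Dry density = 1755 / (1 + 14.1/100)
Step 3: Dry density = 1755 / 1.141
Step 4: Dry density = 1538 kg/m^3

1538


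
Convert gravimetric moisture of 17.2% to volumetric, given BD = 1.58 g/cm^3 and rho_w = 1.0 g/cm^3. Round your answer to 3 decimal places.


Step 1: theta = (w / 100) * BD / rho_w
Step 2: theta = (17.2 / 100) * 1.58 / 1.0
Step 3: theta = 0.172 * 1.58
Step 4: theta = 0.272

0.272


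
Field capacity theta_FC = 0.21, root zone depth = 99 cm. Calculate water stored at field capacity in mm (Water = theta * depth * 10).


Step 1: Water (mm) = theta_FC * depth (cm) * 10
Step 2: Water = 0.21 * 99 * 10
Step 3: Water = 207.9 mm

207.9


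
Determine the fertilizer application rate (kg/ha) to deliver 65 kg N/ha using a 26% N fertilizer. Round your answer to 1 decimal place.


Step 1: Fertilizer rate = target N / (N content / 100)
Step 2: Rate = 65 / (26 / 100)
Step 3: Rate = 65 / 0.26
Step 4: Rate = 250.0 kg/ha

250.0


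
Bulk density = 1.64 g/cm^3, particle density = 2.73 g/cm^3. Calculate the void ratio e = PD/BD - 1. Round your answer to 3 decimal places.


Step 1: e = PD / BD - 1
Step 2: e = 2.73 / 1.64 - 1
Step 3: e = 1.66463 - 1
Step 4: e = 0.665

0.665


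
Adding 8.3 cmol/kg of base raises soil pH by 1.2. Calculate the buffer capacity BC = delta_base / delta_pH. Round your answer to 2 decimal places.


Step 1: BC = change in base / change in pH
Step 2: BC = 8.3 / 1.2
Step 3: BC = 6.92 cmol/(kg*pH unit)

6.92


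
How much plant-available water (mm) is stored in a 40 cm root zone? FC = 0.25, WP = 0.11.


Step 1: Available water = (FC - WP) * depth * 10
Step 2: AW = (0.25 - 0.11) * 40 * 10
Step 3: AW = 0.14 * 40 * 10
Step 4: AW = 56.0 mm

56.0


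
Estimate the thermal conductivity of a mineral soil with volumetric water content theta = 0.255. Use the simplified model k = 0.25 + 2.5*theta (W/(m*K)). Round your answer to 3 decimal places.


Step 1: k = 0.25 + 2.5 * theta
Step 2: k = 0.25 + 2.5 * 0.255
Step 3: k = 0.25 + 0.638
Step 4: k = 0.888 W/(m*K)

0.888


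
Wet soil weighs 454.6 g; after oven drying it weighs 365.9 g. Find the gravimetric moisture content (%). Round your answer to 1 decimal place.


Step 1: Water mass = wet - dry = 454.6 - 365.9 = 88.7 g
Step 2: w = 100 * water mass / dry mass
Step 3: w = 100 * 88.7 / 365.9 = 24.2%

24.2


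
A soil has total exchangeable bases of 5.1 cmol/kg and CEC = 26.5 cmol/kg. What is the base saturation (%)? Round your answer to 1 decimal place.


Step 1: BS = 100 * (sum of bases) / CEC
Step 2: BS = 100 * 5.1 / 26.5
Step 3: BS = 19.2%

19.2


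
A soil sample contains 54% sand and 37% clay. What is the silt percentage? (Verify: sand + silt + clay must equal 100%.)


Step 1: sand + silt + clay = 100%
Step 2: silt = 100 - sand - clay
Step 3: silt = 100 - 54 - 37
Step 4: silt = 9%

9


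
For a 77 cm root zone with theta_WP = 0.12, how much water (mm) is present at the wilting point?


Step 1: Water (mm) = theta_WP * depth * 10
Step 2: Water = 0.12 * 77 * 10
Step 3: Water = 92.4 mm

92.4


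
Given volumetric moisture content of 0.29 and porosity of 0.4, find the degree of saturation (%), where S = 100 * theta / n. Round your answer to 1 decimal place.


Step 1: S = 100 * theta_v / n
Step 2: S = 100 * 0.29 / 0.4
Step 3: S = 72.5%

72.5


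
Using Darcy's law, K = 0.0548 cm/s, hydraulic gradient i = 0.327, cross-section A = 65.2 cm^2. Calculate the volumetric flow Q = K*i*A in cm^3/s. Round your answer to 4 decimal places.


Step 1: Apply Darcy's law: Q = K * i * A
Step 2: Q = 0.0548 * 0.327 * 65.2
Step 3: Q = 1.1684 cm^3/s

1.1684


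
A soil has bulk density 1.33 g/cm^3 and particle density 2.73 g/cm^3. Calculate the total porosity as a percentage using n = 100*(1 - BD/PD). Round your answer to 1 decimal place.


Step 1: Formula: n = 100 * (1 - BD / PD)
Step 2: n = 100 * (1 - 1.33 / 2.73)
Step 3: n = 100 * (1 - 0.48718)
Step 4: n = 51.3%

51.3


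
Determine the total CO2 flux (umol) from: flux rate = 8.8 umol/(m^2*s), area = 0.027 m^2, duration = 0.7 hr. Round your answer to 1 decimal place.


Step 1: Convert time to seconds: 0.7 hr * 3600 = 2520.0 s
Step 2: Total = flux * area * time_s
Step 3: Total = 8.8 * 0.027 * 2520.0
Step 4: Total = 598.8 umol

598.8


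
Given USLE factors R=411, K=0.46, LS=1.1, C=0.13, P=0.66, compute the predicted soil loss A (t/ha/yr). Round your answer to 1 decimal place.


Step 1: A = R * K * LS * C * P
Step 2: R * K = 411 * 0.46 = 189.06
Step 3: (R*K) * LS = 189.06 * 1.1 = 207.966
Step 4: * C * P = 207.966 * 0.13 * 0.66 = 17.8
Step 5: A = 17.8 t/(ha*yr)

17.8


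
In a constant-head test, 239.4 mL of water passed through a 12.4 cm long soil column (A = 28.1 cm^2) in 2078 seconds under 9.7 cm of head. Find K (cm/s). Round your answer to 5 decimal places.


Step 1: K = Q * L / (A * t * h)
Step 2: Numerator = 239.4 * 12.4 = 2968.56
Step 3: Denominator = 28.1 * 2078 * 9.7 = 566400.46
Step 4: K = 2968.56 / 566400.46 = 0.00524 cm/s

0.00524


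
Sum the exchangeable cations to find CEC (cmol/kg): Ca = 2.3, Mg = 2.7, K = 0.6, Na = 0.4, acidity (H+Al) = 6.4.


Step 1: CEC = Ca + Mg + K + Na + (H+Al)
Step 2: CEC = 2.3 + 2.7 + 0.6 + 0.4 + 6.4
Step 3: CEC = 12.4 cmol/kg

12.4


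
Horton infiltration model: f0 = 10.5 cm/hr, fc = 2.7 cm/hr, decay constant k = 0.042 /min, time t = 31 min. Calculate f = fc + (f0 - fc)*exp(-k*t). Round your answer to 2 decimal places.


Step 1: f = fc + (f0 - fc) * exp(-k * t)
Step 2: exp(-0.042 * 31) = 0.271987
Step 3: f = 2.7 + (10.5 - 2.7) * 0.271987
Step 4: f = 2.7 + 7.8 * 0.271987
Step 5: f = 4.82 cm/hr

4.82


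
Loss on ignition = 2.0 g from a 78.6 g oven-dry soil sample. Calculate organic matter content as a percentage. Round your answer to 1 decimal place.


Step 1: OM% = 100 * LOI / sample mass
Step 2: OM = 100 * 2.0 / 78.6
Step 3: OM = 2.5%

2.5


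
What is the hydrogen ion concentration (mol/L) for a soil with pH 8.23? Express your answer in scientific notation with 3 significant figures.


Step 1: [H+] = 10^(-pH)
Step 2: [H+] = 10^(-8.23)
Step 3: [H+] = 5.89e-09 mol/L

5.89e-09


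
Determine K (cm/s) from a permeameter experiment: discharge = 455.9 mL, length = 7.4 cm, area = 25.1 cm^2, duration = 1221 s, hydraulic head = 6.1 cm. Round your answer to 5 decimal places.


Step 1: K = Q * L / (A * t * h)
Step 2: Numerator = 455.9 * 7.4 = 3373.66
Step 3: Denominator = 25.1 * 1221 * 6.1 = 186947.31
Step 4: K = 3373.66 / 186947.31 = 0.01805 cm/s

0.01805


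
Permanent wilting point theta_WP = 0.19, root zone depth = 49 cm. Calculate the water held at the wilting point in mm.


Step 1: Water (mm) = theta_WP * depth * 10
Step 2: Water = 0.19 * 49 * 10
Step 3: Water = 93.1 mm

93.1


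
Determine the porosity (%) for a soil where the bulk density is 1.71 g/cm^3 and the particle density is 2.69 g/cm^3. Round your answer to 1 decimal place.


Step 1: Formula: n = 100 * (1 - BD / PD)
Step 2: n = 100 * (1 - 1.71 / 2.69)
Step 3: n = 100 * (1 - 0.63569)
Step 4: n = 36.4%

36.4


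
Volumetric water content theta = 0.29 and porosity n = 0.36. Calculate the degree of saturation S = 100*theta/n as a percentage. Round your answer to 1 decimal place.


Step 1: S = 100 * theta_v / n
Step 2: S = 100 * 0.29 / 0.36
Step 3: S = 80.6%

80.6


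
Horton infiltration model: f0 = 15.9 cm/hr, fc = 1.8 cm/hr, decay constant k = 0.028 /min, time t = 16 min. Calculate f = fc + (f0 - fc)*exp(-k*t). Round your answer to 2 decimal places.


Step 1: f = fc + (f0 - fc) * exp(-k * t)
Step 2: exp(-0.028 * 16) = 0.638905
Step 3: f = 1.8 + (15.9 - 1.8) * 0.638905
Step 4: f = 1.8 + 14.1 * 0.638905
Step 5: f = 10.81 cm/hr

10.81


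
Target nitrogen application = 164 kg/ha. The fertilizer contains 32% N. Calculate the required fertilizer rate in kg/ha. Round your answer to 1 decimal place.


Step 1: Fertilizer rate = target N / (N content / 100)
Step 2: Rate = 164 / (32 / 100)
Step 3: Rate = 164 / 0.32
Step 4: Rate = 512.5 kg/ha

512.5


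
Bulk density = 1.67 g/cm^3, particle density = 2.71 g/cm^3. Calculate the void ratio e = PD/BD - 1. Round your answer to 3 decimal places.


Step 1: e = PD / BD - 1
Step 2: e = 2.71 / 1.67 - 1
Step 3: e = 1.62275 - 1
Step 4: e = 0.623

0.623


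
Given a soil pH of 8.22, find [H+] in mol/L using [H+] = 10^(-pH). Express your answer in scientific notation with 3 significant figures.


Step 1: [H+] = 10^(-pH)
Step 2: [H+] = 10^(-8.22)
Step 3: [H+] = 6.03e-09 mol/L

6.03e-09


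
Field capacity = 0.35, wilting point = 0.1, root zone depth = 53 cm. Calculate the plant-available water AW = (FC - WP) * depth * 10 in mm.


Step 1: Available water = (FC - WP) * depth * 10
Step 2: AW = (0.35 - 0.1) * 53 * 10
Step 3: AW = 0.25 * 53 * 10
Step 4: AW = 132.5 mm

132.5


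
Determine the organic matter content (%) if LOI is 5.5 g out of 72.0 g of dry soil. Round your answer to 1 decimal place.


Step 1: OM% = 100 * LOI / sample mass
Step 2: OM = 100 * 5.5 / 72.0
Step 3: OM = 7.6%

7.6


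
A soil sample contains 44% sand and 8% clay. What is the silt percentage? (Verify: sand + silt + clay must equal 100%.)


Step 1: sand + silt + clay = 100%
Step 2: silt = 100 - sand - clay
Step 3: silt = 100 - 44 - 8
Step 4: silt = 48%

48


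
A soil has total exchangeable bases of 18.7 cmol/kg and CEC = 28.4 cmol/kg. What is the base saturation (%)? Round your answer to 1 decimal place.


Step 1: BS = 100 * (sum of bases) / CEC
Step 2: BS = 100 * 18.7 / 28.4
Step 3: BS = 65.8%

65.8


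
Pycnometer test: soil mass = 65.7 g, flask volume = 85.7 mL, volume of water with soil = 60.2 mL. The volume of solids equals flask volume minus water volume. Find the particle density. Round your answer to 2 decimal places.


Step 1: Volume of solids = flask volume - water volume with soil
Step 2: V_solids = 85.7 - 60.2 = 25.5 mL
Step 3: Particle density = mass / V_solids = 65.7 / 25.5 = 2.58 g/cm^3

2.58


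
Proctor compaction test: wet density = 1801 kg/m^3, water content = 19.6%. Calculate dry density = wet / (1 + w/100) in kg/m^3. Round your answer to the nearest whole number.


Step 1: Dry density = wet density / (1 + w/100)
Step 2: Dry density = 1801 / (1 + 19.6/100)
Step 3: Dry density = 1801 / 1.196
Step 4: Dry density = 1506 kg/m^3

1506


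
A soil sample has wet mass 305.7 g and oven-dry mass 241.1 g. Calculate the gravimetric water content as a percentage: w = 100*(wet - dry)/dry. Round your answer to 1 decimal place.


Step 1: Water mass = wet - dry = 305.7 - 241.1 = 64.6 g
Step 2: w = 100 * water mass / dry mass
Step 3: w = 100 * 64.6 / 241.1 = 26.8%

26.8


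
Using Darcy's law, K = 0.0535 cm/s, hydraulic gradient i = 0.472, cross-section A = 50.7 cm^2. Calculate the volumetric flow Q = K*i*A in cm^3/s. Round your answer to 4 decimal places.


Step 1: Apply Darcy's law: Q = K * i * A
Step 2: Q = 0.0535 * 0.472 * 50.7
Step 3: Q = 1.2803 cm^3/s

1.2803


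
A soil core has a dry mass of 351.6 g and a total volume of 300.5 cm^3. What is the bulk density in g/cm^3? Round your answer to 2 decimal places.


Step 1: Identify the formula: BD = dry mass / volume
Step 2: Substitute values: BD = 351.6 / 300.5
Step 3: BD = 1.17 g/cm^3

1.17


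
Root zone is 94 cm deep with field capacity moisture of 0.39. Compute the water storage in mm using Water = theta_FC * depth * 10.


Step 1: Water (mm) = theta_FC * depth (cm) * 10
Step 2: Water = 0.39 * 94 * 10
Step 3: Water = 366.6 mm

366.6


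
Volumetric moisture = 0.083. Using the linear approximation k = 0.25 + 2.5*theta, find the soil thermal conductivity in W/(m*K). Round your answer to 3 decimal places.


Step 1: k = 0.25 + 2.5 * theta
Step 2: k = 0.25 + 2.5 * 0.083
Step 3: k = 0.25 + 0.208
Step 4: k = 0.458 W/(m*K)

0.458


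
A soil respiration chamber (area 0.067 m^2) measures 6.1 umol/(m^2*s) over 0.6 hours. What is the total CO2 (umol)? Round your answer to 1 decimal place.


Step 1: Convert time to seconds: 0.6 hr * 3600 = 2160.0 s
Step 2: Total = flux * area * time_s
Step 3: Total = 6.1 * 0.067 * 2160.0
Step 4: Total = 882.8 umol

882.8


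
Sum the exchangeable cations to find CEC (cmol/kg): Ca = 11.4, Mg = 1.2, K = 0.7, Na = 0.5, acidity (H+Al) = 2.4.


Step 1: CEC = Ca + Mg + K + Na + (H+Al)
Step 2: CEC = 11.4 + 1.2 + 0.7 + 0.5 + 2.4
Step 3: CEC = 16.2 cmol/kg

16.2


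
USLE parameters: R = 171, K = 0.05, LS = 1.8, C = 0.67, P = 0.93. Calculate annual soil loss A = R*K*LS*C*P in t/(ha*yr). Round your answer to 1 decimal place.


Step 1: A = R * K * LS * C * P
Step 2: R * K = 171 * 0.05 = 8.55
Step 3: (R*K) * LS = 8.55 * 1.8 = 15.39
Step 4: * C * P = 15.39 * 0.67 * 0.93 = 9.6
Step 5: A = 9.6 t/(ha*yr)

9.6


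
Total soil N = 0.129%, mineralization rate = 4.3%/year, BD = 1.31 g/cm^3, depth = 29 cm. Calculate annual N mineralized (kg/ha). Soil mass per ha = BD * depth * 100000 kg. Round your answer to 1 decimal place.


Step 1: Soil mass per ha = BD * depth * 100000 = 1.31 * 29 * 100000 = 3799000 kg
Step 2: Total N pool = soil mass * N%/100 = 3799000 * 0.129/100 = 4900.71 kg/ha
Step 3: N mineralized = N pool * rate%/100 = 4900.71 * 4.3/100 = 210.7 kg/ha/yr

210.7


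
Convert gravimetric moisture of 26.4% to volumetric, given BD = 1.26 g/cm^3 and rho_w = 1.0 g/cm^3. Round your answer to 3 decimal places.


Step 1: theta = (w / 100) * BD / rho_w
Step 2: theta = (26.4 / 100) * 1.26 / 1.0
Step 3: theta = 0.264 * 1.26
Step 4: theta = 0.333

0.333


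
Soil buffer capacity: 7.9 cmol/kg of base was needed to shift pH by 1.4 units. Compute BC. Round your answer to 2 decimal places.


Step 1: BC = change in base / change in pH
Step 2: BC = 7.9 / 1.4
Step 3: BC = 5.64 cmol/(kg*pH unit)

5.64


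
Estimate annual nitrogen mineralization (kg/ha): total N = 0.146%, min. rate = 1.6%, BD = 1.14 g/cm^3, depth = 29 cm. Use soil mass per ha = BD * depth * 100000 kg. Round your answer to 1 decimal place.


Step 1: Soil mass per ha = BD * depth * 100000 = 1.14 * 29 * 100000 = 3306000 kg
Step 2: Total N pool = soil mass * N%/100 = 3306000 * 0.146/100 = 4826.76 kg/ha
Step 3: N mineralized = N pool * rate%/100 = 4826.76 * 1.6/100 = 77.2 kg/ha/yr

77.2


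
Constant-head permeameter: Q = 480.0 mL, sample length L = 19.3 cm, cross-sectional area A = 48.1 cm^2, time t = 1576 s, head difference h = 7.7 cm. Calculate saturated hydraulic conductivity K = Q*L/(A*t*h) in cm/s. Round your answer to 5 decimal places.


Step 1: K = Q * L / (A * t * h)
Step 2: Numerator = 480.0 * 19.3 = 9264.0
Step 3: Denominator = 48.1 * 1576 * 7.7 = 583703.12
Step 4: K = 9264.0 / 583703.12 = 0.01587 cm/s

0.01587


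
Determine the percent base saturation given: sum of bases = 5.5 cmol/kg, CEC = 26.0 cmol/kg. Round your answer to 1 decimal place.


Step 1: BS = 100 * (sum of bases) / CEC
Step 2: BS = 100 * 5.5 / 26.0
Step 3: BS = 21.2%

21.2


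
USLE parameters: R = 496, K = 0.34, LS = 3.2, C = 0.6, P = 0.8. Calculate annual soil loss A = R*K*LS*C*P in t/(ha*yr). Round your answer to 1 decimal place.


Step 1: A = R * K * LS * C * P
Step 2: R * K = 496 * 0.34 = 168.64
Step 3: (R*K) * LS = 168.64 * 3.2 = 539.648
Step 4: * C * P = 539.648 * 0.6 * 0.8 = 259.0
Step 5: A = 259.0 t/(ha*yr)

259.0


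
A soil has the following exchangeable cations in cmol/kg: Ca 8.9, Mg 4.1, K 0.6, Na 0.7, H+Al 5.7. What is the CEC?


Step 1: CEC = Ca + Mg + K + Na + (H+Al)
Step 2: CEC = 8.9 + 4.1 + 0.6 + 0.7 + 5.7
Step 3: CEC = 20.0 cmol/kg

20.0


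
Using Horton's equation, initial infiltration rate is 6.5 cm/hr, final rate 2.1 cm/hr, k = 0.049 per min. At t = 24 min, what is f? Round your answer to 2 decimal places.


Step 1: f = fc + (f0 - fc) * exp(-k * t)
Step 2: exp(-0.049 * 24) = 0.30851
Step 3: f = 2.1 + (6.5 - 2.1) * 0.30851
Step 4: f = 2.1 + 4.4 * 0.30851
Step 5: f = 3.46 cm/hr

3.46


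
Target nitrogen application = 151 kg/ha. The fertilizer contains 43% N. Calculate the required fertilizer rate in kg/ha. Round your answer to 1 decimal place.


Step 1: Fertilizer rate = target N / (N content / 100)
Step 2: Rate = 151 / (43 / 100)
Step 3: Rate = 151 / 0.43
Step 4: Rate = 351.2 kg/ha

351.2


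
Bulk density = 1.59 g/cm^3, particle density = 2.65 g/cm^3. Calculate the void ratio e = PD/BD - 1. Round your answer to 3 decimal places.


Step 1: e = PD / BD - 1
Step 2: e = 2.65 / 1.59 - 1
Step 3: e = 1.66667 - 1
Step 4: e = 0.667

0.667


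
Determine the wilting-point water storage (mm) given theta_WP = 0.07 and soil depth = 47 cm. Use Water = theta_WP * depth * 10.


Step 1: Water (mm) = theta_WP * depth * 10
Step 2: Water = 0.07 * 47 * 10
Step 3: Water = 32.9 mm

32.9


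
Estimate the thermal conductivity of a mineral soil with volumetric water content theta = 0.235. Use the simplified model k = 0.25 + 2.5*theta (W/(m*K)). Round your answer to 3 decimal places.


Step 1: k = 0.25 + 2.5 * theta
Step 2: k = 0.25 + 2.5 * 0.235
Step 3: k = 0.25 + 0.588
Step 4: k = 0.838 W/(m*K)

0.838


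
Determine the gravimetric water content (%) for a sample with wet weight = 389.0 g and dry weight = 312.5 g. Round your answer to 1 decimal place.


Step 1: Water mass = wet - dry = 389.0 - 312.5 = 76.5 g
Step 2: w = 100 * water mass / dry mass
Step 3: w = 100 * 76.5 / 312.5 = 24.5%

24.5


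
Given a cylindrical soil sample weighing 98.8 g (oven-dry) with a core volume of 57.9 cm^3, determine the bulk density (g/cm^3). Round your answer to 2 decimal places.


Step 1: Identify the formula: BD = dry mass / volume
Step 2: Substitute values: BD = 98.8 / 57.9
Step 3: BD = 1.71 g/cm^3

1.71


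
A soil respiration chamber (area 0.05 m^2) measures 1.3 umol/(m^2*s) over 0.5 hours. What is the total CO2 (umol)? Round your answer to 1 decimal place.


Step 1: Convert time to seconds: 0.5 hr * 3600 = 1800.0 s
Step 2: Total = flux * area * time_s
Step 3: Total = 1.3 * 0.05 * 1800.0
Step 4: Total = 117.0 umol

117.0


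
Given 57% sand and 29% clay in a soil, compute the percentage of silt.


Step 1: sand + silt + clay = 100%
Step 2: silt = 100 - sand - clay
Step 3: silt = 100 - 57 - 29
Step 4: silt = 14%

14


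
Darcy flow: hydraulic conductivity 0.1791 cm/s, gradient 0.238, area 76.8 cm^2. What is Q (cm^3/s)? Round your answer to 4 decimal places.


Step 1: Apply Darcy's law: Q = K * i * A
Step 2: Q = 0.1791 * 0.238 * 76.8
Step 3: Q = 3.2737 cm^3/s

3.2737


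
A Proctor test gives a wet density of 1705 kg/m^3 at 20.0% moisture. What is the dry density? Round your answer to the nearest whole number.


Step 1: Dry density = wet density / (1 + w/100)
Step 2: Dry density = 1705 / (1 + 20.0/100)
Step 3: Dry density = 1705 / 1.2
Step 4: Dry density = 1421 kg/m^3

1421


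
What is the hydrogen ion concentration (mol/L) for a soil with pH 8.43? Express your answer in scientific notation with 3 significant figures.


Step 1: [H+] = 10^(-pH)
Step 2: [H+] = 10^(-8.43)
Step 3: [H+] = 3.72e-09 mol/L

3.72e-09


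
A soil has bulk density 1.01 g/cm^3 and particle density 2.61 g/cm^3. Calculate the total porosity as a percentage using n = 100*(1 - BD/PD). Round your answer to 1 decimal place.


Step 1: Formula: n = 100 * (1 - BD / PD)
Step 2: n = 100 * (1 - 1.01 / 2.61)
Step 3: n = 100 * (1 - 0.38697)
Step 4: n = 61.3%

61.3


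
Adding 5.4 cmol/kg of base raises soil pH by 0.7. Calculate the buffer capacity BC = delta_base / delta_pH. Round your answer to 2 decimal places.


Step 1: BC = change in base / change in pH
Step 2: BC = 5.4 / 0.7
Step 3: BC = 7.71 cmol/(kg*pH unit)

7.71


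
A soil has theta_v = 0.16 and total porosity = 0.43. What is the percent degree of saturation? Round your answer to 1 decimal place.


Step 1: S = 100 * theta_v / n
Step 2: S = 100 * 0.16 / 0.43
Step 3: S = 37.2%

37.2


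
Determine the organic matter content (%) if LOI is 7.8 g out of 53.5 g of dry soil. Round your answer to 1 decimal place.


Step 1: OM% = 100 * LOI / sample mass
Step 2: OM = 100 * 7.8 / 53.5
Step 3: OM = 14.6%

14.6


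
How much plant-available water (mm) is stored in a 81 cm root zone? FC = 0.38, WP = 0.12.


Step 1: Available water = (FC - WP) * depth * 10
Step 2: AW = (0.38 - 0.12) * 81 * 10
Step 3: AW = 0.26 * 81 * 10
Step 4: AW = 210.6 mm

210.6


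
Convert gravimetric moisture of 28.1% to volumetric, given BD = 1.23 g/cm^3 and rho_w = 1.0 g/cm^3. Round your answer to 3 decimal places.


Step 1: theta = (w / 100) * BD / rho_w
Step 2: theta = (28.1 / 100) * 1.23 / 1.0
Step 3: theta = 0.281 * 1.23
Step 4: theta = 0.346

0.346


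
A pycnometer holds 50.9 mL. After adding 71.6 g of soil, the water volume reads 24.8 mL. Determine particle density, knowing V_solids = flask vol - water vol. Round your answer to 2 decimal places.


Step 1: Volume of solids = flask volume - water volume with soil
Step 2: V_solids = 50.9 - 24.8 = 26.1 mL
Step 3: Particle density = mass / V_solids = 71.6 / 26.1 = 2.74 g/cm^3

2.74


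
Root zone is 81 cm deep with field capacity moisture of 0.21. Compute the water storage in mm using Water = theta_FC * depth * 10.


Step 1: Water (mm) = theta_FC * depth (cm) * 10
Step 2: Water = 0.21 * 81 * 10
Step 3: Water = 170.1 mm

170.1


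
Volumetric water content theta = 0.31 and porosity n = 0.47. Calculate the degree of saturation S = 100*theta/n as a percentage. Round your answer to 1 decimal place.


Step 1: S = 100 * theta_v / n
Step 2: S = 100 * 0.31 / 0.47
Step 3: S = 66.0%

66.0


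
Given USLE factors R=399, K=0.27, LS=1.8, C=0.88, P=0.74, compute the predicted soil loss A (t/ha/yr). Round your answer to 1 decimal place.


Step 1: A = R * K * LS * C * P
Step 2: R * K = 399 * 0.27 = 107.73
Step 3: (R*K) * LS = 107.73 * 1.8 = 193.914
Step 4: * C * P = 193.914 * 0.88 * 0.74 = 126.3
Step 5: A = 126.3 t/(ha*yr)

126.3


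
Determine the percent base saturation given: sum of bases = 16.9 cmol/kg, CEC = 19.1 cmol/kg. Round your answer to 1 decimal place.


Step 1: BS = 100 * (sum of bases) / CEC
Step 2: BS = 100 * 16.9 / 19.1
Step 3: BS = 88.5%

88.5


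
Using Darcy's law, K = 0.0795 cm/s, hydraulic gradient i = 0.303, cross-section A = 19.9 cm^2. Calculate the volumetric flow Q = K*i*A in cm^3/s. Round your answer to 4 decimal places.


Step 1: Apply Darcy's law: Q = K * i * A
Step 2: Q = 0.0795 * 0.303 * 19.9
Step 3: Q = 0.4794 cm^3/s

0.4794


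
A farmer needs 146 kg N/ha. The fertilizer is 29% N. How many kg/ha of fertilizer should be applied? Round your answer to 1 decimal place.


Step 1: Fertilizer rate = target N / (N content / 100)
Step 2: Rate = 146 / (29 / 100)
Step 3: Rate = 146 / 0.29
Step 4: Rate = 503.4 kg/ha

503.4


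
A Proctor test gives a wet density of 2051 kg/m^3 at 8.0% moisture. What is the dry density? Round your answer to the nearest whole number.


Step 1: Dry density = wet density / (1 + w/100)
Step 2: Dry density = 2051 / (1 + 8.0/100)
Step 3: Dry density = 2051 / 1.08
Step 4: Dry density = 1899 kg/m^3

1899


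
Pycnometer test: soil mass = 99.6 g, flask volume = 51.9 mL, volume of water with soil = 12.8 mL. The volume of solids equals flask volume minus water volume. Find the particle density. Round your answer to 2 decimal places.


Step 1: Volume of solids = flask volume - water volume with soil
Step 2: V_solids = 51.9 - 12.8 = 39.1 mL
Step 3: Particle density = mass / V_solids = 99.6 / 39.1 = 2.55 g/cm^3

2.55


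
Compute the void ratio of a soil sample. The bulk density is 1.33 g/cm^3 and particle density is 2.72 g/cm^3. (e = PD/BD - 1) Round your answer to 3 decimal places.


Step 1: e = PD / BD - 1
Step 2: e = 2.72 / 1.33 - 1
Step 3: e = 2.04511 - 1
Step 4: e = 1.045

1.045


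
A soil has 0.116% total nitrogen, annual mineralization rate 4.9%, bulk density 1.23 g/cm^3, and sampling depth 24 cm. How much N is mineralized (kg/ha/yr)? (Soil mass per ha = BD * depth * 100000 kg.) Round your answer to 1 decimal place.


Step 1: Soil mass per ha = BD * depth * 100000 = 1.23 * 24 * 100000 = 2952000 kg
Step 2: Total N pool = soil mass * N%/100 = 2952000 * 0.116/100 = 3424.32 kg/ha
Step 3: N mineralized = N pool * rate%/100 = 3424.32 * 4.9/100 = 167.8 kg/ha/yr

167.8


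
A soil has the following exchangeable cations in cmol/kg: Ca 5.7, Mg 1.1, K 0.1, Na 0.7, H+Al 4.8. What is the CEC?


Step 1: CEC = Ca + Mg + K + Na + (H+Al)
Step 2: CEC = 5.7 + 1.1 + 0.1 + 0.7 + 4.8
Step 3: CEC = 12.4 cmol/kg

12.4


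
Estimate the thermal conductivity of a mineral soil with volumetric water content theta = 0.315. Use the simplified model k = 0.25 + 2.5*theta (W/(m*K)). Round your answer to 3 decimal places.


Step 1: k = 0.25 + 2.5 * theta
Step 2: k = 0.25 + 2.5 * 0.315
Step 3: k = 0.25 + 0.788
Step 4: k = 1.038 W/(m*K)

1.038


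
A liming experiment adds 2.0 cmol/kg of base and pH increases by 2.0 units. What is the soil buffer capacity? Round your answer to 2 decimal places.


Step 1: BC = change in base / change in pH
Step 2: BC = 2.0 / 2.0
Step 3: BC = 1.0 cmol/(kg*pH unit)

1.0


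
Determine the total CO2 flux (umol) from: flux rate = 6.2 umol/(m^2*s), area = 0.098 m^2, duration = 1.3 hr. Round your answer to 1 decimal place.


Step 1: Convert time to seconds: 1.3 hr * 3600 = 4680.0 s
Step 2: Total = flux * area * time_s
Step 3: Total = 6.2 * 0.098 * 4680.0
Step 4: Total = 2843.6 umol

2843.6


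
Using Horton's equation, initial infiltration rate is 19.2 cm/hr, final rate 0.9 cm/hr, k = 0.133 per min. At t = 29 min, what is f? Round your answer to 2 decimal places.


Step 1: f = fc + (f0 - fc) * exp(-k * t)
Step 2: exp(-0.133 * 29) = 0.021131
Step 3: f = 0.9 + (19.2 - 0.9) * 0.021131
Step 4: f = 0.9 + 18.3 * 0.021131
Step 5: f = 1.29 cm/hr

1.29


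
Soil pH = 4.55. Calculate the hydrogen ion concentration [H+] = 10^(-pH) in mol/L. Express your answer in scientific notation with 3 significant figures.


Step 1: [H+] = 10^(-pH)
Step 2: [H+] = 10^(-4.55)
Step 3: [H+] = 2.82e-05 mol/L

2.82e-05


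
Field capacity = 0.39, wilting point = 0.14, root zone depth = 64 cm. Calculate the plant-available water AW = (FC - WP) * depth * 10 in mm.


Step 1: Available water = (FC - WP) * depth * 10
Step 2: AW = (0.39 - 0.14) * 64 * 10
Step 3: AW = 0.25 * 64 * 10
Step 4: AW = 160.0 mm

160.0


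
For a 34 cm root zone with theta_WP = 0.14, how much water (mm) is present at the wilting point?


Step 1: Water (mm) = theta_WP * depth * 10
Step 2: Water = 0.14 * 34 * 10
Step 3: Water = 47.6 mm

47.6


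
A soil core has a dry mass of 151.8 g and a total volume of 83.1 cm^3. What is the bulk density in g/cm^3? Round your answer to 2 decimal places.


Step 1: Identify the formula: BD = dry mass / volume
Step 2: Substitute values: BD = 151.8 / 83.1
Step 3: BD = 1.83 g/cm^3

1.83


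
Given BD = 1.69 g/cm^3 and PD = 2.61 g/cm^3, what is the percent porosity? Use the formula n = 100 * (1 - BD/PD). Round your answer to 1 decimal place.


Step 1: Formula: n = 100 * (1 - BD / PD)
Step 2: n = 100 * (1 - 1.69 / 2.61)
Step 3: n = 100 * (1 - 0.64751)
Step 4: n = 35.2%

35.2


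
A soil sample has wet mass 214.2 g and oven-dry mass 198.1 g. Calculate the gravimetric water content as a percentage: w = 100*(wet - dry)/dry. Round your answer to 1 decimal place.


Step 1: Water mass = wet - dry = 214.2 - 198.1 = 16.1 g
Step 2: w = 100 * water mass / dry mass
Step 3: w = 100 * 16.1 / 198.1 = 8.1%

8.1


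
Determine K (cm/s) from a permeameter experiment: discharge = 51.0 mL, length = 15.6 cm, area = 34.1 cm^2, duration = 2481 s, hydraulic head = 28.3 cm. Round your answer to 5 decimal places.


Step 1: K = Q * L / (A * t * h)
Step 2: Numerator = 51.0 * 15.6 = 795.6
Step 3: Denominator = 34.1 * 2481 * 28.3 = 2394239.43
Step 4: K = 795.6 / 2394239.43 = 0.00033 cm/s

0.00033


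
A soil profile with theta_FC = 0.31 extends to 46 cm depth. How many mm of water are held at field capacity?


Step 1: Water (mm) = theta_FC * depth (cm) * 10
Step 2: Water = 0.31 * 46 * 10
Step 3: Water = 142.6 mm

142.6


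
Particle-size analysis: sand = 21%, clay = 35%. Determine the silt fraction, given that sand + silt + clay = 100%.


Step 1: sand + silt + clay = 100%
Step 2: silt = 100 - sand - clay
Step 3: silt = 100 - 21 - 35
Step 4: silt = 44%

44


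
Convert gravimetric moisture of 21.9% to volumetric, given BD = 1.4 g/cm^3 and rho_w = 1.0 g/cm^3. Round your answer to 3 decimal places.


Step 1: theta = (w / 100) * BD / rho_w
Step 2: theta = (21.9 / 100) * 1.4 / 1.0
Step 3: theta = 0.219 * 1.4
Step 4: theta = 0.307

0.307


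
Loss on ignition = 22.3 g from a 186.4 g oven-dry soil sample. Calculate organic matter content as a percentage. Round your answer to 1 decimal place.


Step 1: OM% = 100 * LOI / sample mass
Step 2: OM = 100 * 22.3 / 186.4
Step 3: OM = 12.0%

12.0


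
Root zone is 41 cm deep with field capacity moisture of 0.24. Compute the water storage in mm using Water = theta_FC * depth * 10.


Step 1: Water (mm) = theta_FC * depth (cm) * 10
Step 2: Water = 0.24 * 41 * 10
Step 3: Water = 98.4 mm

98.4


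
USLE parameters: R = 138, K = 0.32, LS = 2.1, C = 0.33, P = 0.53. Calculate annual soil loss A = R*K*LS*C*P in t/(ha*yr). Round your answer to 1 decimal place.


Step 1: A = R * K * LS * C * P
Step 2: R * K = 138 * 0.32 = 44.16
Step 3: (R*K) * LS = 44.16 * 2.1 = 92.736
Step 4: * C * P = 92.736 * 0.33 * 0.53 = 16.2
Step 5: A = 16.2 t/(ha*yr)

16.2


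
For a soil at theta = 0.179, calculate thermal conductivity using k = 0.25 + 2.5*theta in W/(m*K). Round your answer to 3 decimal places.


Step 1: k = 0.25 + 2.5 * theta
Step 2: k = 0.25 + 2.5 * 0.179
Step 3: k = 0.25 + 0.448
Step 4: k = 0.698 W/(m*K)

0.698


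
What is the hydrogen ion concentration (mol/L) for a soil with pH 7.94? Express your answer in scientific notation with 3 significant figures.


Step 1: [H+] = 10^(-pH)
Step 2: [H+] = 10^(-7.94)
Step 3: [H+] = 1.15e-08 mol/L

1.15e-08


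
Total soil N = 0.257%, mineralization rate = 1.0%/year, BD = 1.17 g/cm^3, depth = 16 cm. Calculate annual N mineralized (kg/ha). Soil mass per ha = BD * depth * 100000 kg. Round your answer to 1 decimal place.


Step 1: Soil mass per ha = BD * depth * 100000 = 1.17 * 16 * 100000 = 1872000 kg
Step 2: Total N pool = soil mass * N%/100 = 1872000 * 0.257/100 = 4811.04 kg/ha
Step 3: N mineralized = N pool * rate%/100 = 4811.04 * 1.0/100 = 48.1 kg/ha/yr

48.1


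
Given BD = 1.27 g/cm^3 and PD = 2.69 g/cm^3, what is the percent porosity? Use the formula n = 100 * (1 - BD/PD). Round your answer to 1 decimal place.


Step 1: Formula: n = 100 * (1 - BD / PD)
Step 2: n = 100 * (1 - 1.27 / 2.69)
Step 3: n = 100 * (1 - 0.47212)
Step 4: n = 52.8%

52.8


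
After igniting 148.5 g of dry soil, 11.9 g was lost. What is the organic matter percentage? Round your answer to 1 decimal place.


Step 1: OM% = 100 * LOI / sample mass
Step 2: OM = 100 * 11.9 / 148.5
Step 3: OM = 8.0%

8.0


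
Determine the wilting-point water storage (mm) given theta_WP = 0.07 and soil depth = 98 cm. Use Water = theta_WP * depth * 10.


Step 1: Water (mm) = theta_WP * depth * 10
Step 2: Water = 0.07 * 98 * 10
Step 3: Water = 68.6 mm

68.6


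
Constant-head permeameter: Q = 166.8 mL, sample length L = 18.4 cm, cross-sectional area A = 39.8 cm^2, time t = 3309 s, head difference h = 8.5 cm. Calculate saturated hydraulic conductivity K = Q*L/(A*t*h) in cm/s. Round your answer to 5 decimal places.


Step 1: K = Q * L / (A * t * h)
Step 2: Numerator = 166.8 * 18.4 = 3069.12
Step 3: Denominator = 39.8 * 3309 * 8.5 = 1119434.7
Step 4: K = 3069.12 / 1119434.7 = 0.00274 cm/s

0.00274


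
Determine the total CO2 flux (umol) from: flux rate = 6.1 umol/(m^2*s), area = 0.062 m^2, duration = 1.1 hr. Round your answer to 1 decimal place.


Step 1: Convert time to seconds: 1.1 hr * 3600 = 3960.0 s
Step 2: Total = flux * area * time_s
Step 3: Total = 6.1 * 0.062 * 3960.0
Step 4: Total = 1497.7 umol

1497.7


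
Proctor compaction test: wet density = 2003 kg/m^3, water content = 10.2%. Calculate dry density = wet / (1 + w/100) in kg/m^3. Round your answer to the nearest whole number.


Step 1: Dry density = wet density / (1 + w/100)
Step 2: Dry density = 2003 / (1 + 10.2/100)
Step 3: Dry density = 2003 / 1.102
Step 4: Dry density = 1818 kg/m^3

1818


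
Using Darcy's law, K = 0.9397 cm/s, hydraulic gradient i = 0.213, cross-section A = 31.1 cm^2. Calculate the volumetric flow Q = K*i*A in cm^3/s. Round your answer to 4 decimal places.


Step 1: Apply Darcy's law: Q = K * i * A
Step 2: Q = 0.9397 * 0.213 * 31.1
Step 3: Q = 6.2249 cm^3/s

6.2249


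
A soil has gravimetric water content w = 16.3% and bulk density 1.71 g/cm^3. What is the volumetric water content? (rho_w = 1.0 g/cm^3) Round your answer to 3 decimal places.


Step 1: theta = (w / 100) * BD / rho_w
Step 2: theta = (16.3 / 100) * 1.71 / 1.0
Step 3: theta = 0.163 * 1.71
Step 4: theta = 0.279

0.279


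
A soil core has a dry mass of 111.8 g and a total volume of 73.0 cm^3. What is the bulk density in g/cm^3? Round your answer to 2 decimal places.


Step 1: Identify the formula: BD = dry mass / volume
Step 2: Substitute values: BD = 111.8 / 73.0
Step 3: BD = 1.53 g/cm^3

1.53


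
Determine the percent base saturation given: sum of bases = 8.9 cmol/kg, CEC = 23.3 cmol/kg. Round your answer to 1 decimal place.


Step 1: BS = 100 * (sum of bases) / CEC
Step 2: BS = 100 * 8.9 / 23.3
Step 3: BS = 38.2%

38.2


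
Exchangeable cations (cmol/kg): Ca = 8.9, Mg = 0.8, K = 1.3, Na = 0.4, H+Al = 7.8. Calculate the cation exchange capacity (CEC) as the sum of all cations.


Step 1: CEC = Ca + Mg + K + Na + (H+Al)
Step 2: CEC = 8.9 + 0.8 + 1.3 + 0.4 + 7.8
Step 3: CEC = 19.2 cmol/kg

19.2


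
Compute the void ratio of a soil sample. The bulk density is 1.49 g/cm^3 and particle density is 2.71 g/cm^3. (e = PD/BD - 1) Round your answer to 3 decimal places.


Step 1: e = PD / BD - 1
Step 2: e = 2.71 / 1.49 - 1
Step 3: e = 1.81879 - 1
Step 4: e = 0.819

0.819


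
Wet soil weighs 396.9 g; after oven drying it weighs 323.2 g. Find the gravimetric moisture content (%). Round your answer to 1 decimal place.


Step 1: Water mass = wet - dry = 396.9 - 323.2 = 73.7 g
Step 2: w = 100 * water mass / dry mass
Step 3: w = 100 * 73.7 / 323.2 = 22.8%

22.8


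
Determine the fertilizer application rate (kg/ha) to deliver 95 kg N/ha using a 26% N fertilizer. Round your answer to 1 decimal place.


Step 1: Fertilizer rate = target N / (N content / 100)
Step 2: Rate = 95 / (26 / 100)
Step 3: Rate = 95 / 0.26
Step 4: Rate = 365.4 kg/ha

365.4


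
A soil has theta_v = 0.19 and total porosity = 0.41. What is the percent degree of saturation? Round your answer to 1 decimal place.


Step 1: S = 100 * theta_v / n
Step 2: S = 100 * 0.19 / 0.41
Step 3: S = 46.3%

46.3


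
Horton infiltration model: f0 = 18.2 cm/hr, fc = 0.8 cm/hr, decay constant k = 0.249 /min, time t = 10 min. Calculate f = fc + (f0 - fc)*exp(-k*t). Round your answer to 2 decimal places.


Step 1: f = fc + (f0 - fc) * exp(-k * t)
Step 2: exp(-0.249 * 10) = 0.08291
Step 3: f = 0.8 + (18.2 - 0.8) * 0.08291
Step 4: f = 0.8 + 17.4 * 0.08291
Step 5: f = 2.24 cm/hr

2.24
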